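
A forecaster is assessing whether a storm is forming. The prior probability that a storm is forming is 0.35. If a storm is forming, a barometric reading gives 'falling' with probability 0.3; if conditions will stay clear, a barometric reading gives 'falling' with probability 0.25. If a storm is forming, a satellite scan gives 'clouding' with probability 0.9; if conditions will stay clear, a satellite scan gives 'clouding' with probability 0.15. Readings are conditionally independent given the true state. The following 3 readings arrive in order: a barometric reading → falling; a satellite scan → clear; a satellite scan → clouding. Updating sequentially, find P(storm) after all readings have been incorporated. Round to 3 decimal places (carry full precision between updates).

0.313

After a barometric reading='falling': P(storm) = 0.3·0.3500 / (0.3·0.3500 + 0.25·0.6500) ≈ 0.3925
After a satellite scan='clear': P(storm) = 0.1·0.3925 / (0.1·0.3925 + 0.85·0.6075) ≈ 0.0706
After a satellite scan='clouding': P(storm) = 0.9·0.0706 / (0.9·0.0706 + 0.15·0.9294) ≈ 0.3132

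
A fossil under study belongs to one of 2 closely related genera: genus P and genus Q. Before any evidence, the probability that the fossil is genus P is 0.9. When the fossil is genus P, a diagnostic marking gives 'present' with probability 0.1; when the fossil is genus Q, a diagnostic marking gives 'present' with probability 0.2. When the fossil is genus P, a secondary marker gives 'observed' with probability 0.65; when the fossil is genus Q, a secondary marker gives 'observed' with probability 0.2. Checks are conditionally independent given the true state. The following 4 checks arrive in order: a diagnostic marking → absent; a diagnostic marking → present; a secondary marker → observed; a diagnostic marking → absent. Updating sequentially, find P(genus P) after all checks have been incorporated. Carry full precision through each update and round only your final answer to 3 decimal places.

0.949

After a diagnostic marking='absent': P(genus P) = 0.9·0.9000 / (0.9·0.9000 + 0.8·0.1000) ≈ 0.9101
After a diagnostic marking='present': P(genus P) = 0.1·0.9101 / (0.1·0.9101 + 0.2·0.0899) ≈ 0.8351
After a secondary marker='observed': P(genus P) = 0.65·0.8351 / (0.65·0.8351 + 0.2·0.1649) ≈ 0.9427
After a diagnostic marking='absent': P(genus P) = 0.9·0.9427 / (0.9·0.9427 + 0.8·0.0573) ≈ 0.9487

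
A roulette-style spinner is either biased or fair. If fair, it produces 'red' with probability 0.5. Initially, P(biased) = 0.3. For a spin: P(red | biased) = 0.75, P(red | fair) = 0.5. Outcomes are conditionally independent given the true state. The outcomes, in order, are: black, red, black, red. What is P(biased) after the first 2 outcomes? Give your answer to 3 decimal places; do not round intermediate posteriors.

Apply Bayes' rule sequentially, carrying P(biased) forward.
After 'black': P(biased) = 0.25·0.3000 / (0.25·0.3000 + 0.5·0.7000) ≈ 0.1765
After 'red': P(biased) = 0.75·0.1765 / (0.75·0.1765 + 0.5·0.8235) ≈ 0.2432

0.243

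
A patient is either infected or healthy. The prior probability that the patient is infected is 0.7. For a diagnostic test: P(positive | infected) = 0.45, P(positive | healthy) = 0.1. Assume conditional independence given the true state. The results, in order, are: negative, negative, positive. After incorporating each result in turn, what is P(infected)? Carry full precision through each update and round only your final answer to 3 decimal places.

0.797

Apply Bayes' rule sequentially, carrying P(infected) forward.
After 'negative': P(infected) = 0.55·0.7000 / (0.55·0.7000 + 0.9·0.3000) ≈ 0.5878
After 'negative': P(infected) = 0.55·0.5878 / (0.55·0.5878 + 0.9·0.4122) ≈ 0.4656
After 'positive': P(infected) = 0.45·0.4656 / (0.45·0.4656 + 0.1·0.5344) ≈ 0.7968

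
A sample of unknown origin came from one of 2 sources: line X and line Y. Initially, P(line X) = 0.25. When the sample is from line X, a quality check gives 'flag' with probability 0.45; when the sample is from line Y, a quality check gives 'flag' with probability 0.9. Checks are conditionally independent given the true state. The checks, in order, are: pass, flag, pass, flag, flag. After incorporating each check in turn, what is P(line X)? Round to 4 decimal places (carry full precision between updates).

After 'pass': P(line X) = 0.55·0.2500 / (0.55·0.2500 + 0.1·0.7500) ≈ 0.6471
After 'flag': P(line X) = 0.45·0.6471 / (0.45·0.6471 + 0.9·0.3529) ≈ 0.4783
After 'pass': P(line X) = 0.55·0.4783 / (0.55·0.4783 + 0.1·0.5217) ≈ 0.8345
After 'flag': P(line X) = 0.45·0.8345 / (0.45·0.8345 + 0.9·0.1655) ≈ 0.7160
After 'flag': P(line X) = 0.45·0.7160 / (0.45·0.7160 + 0.9·0.2840) ≈ 0.5576

0.5576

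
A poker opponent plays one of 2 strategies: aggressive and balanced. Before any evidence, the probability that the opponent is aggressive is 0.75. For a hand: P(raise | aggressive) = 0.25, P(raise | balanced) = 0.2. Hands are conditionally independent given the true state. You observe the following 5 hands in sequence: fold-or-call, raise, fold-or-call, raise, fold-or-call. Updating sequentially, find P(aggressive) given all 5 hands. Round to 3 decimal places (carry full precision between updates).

0.794

After 'fold-or-call': P(aggressive) = 0.75·0.7500 / (0.75·0.7500 + 0.8·0.2500) ≈ 0.7377
After 'raise': P(aggressive) = 0.25·0.7377 / (0.25·0.7377 + 0.2·0.2623) ≈ 0.7785
After 'fold-or-call': P(aggressive) = 0.75·0.7785 / (0.75·0.7785 + 0.8·0.2215) ≈ 0.7672
After 'raise': P(aggressive) = 0.25·0.7672 / (0.25·0.7672 + 0.2·0.2328) ≈ 0.8047
After 'fold-or-call': P(aggressive) = 0.75·0.8047 / (0.75·0.8047 + 0.8·0.1953) ≈ 0.7943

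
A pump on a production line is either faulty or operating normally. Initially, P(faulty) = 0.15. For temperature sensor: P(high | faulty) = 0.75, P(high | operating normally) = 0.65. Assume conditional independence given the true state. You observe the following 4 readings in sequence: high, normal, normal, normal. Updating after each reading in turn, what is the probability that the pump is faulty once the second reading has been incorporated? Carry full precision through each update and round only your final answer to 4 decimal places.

After 'high': P(faulty) = 0.75·0.1500 / (0.75·0.1500 + 0.65·0.8500) ≈ 0.1692
After 'normal': P(faulty) = 0.25·0.1692 / (0.25·0.1692 + 0.35·0.8308) ≈ 0.1270

0.1270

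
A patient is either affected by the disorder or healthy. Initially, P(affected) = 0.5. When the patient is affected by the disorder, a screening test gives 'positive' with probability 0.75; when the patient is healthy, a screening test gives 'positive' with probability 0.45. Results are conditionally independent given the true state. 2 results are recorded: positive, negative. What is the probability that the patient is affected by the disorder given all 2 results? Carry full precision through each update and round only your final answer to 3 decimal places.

0.431

After 'positive': P(affected) = 0.75·0.5000 / (0.75·0.5000 + 0.45·0.5000) ≈ 0.6250
After 'negative': P(affected) = 0.25·0.6250 / (0.25·0.6250 + 0.55·0.3750) ≈ 0.4310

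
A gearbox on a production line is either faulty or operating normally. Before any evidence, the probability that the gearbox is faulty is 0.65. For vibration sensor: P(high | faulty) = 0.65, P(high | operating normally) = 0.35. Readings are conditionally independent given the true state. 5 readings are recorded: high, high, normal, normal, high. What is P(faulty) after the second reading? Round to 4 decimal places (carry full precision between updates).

After 'high': P(faulty) = 0.65·0.6500 / (0.65·0.6500 + 0.35·0.3500) ≈ 0.7752
After 'high': P(faulty) = 0.65·0.7752 / (0.65·0.7752 + 0.35·0.2248) ≈ 0.8650

0.8650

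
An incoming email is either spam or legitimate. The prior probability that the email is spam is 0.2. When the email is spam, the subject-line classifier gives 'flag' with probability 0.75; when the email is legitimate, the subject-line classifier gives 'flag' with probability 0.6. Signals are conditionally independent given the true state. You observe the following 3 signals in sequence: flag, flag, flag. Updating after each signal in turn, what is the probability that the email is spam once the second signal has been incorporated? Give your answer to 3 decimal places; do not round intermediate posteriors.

0.281

After 'flag': P(spam) = 0.75·0.2000 / (0.75·0.2000 + 0.6·0.8000) ≈ 0.2381
After 'flag': P(spam) = 0.75·0.2381 / (0.75·0.2381 + 0.6·0.7619) ≈ 0.2809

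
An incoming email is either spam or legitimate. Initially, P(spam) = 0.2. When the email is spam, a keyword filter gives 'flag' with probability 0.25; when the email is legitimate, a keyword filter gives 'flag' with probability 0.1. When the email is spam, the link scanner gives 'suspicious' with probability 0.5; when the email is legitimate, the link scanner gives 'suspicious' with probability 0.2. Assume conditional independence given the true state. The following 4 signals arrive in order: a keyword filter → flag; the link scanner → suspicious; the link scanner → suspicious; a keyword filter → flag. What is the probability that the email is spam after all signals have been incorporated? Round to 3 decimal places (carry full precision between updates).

0.907

Each posterior becomes the prior for the next update.
After a keyword filter='flag': P(spam) = 0.25·0.2000 / (0.25·0.2000 + 0.1·0.8000) ≈ 0.3846
After the link scanner='suspicious': P(spam) = 0.5·0.3846 / (0.5·0.3846 + 0.2·0.6154) ≈ 0.6098
After the link scanner='suspicious': P(spam) = 0.5·0.6098 / (0.5·0.6098 + 0.2·0.3902) ≈ 0.7962
After a keyword filter='flag': P(spam) = 0.25·0.7962 / (0.25·0.7962 + 0.1·0.2038) ≈ 0.9071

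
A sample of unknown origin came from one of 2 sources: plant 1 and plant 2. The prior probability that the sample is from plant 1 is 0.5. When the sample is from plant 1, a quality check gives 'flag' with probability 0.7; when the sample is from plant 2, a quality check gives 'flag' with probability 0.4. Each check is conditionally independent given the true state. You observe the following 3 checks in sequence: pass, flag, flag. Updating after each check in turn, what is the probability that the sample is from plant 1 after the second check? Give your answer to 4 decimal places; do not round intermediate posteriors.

0.4667

After 'pass': P(plant 1) = 0.3·0.5000 / (0.3·0.5000 + 0.6·0.5000) ≈ 0.3333
After 'flag': P(plant 1) = 0.7·0.3333 / (0.7·0.3333 + 0.4·0.6667) ≈ 0.4667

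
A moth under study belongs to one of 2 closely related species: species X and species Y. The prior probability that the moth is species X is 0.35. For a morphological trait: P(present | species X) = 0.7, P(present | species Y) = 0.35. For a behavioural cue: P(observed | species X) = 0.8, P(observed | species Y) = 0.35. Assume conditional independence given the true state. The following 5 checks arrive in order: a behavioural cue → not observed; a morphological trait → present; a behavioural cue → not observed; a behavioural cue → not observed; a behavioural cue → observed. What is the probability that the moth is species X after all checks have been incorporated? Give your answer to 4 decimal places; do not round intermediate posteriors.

0.0669

After a behavioural cue='not observed': P(species X) = 0.2·0.3500 / (0.2·0.3500 + 0.65·0.6500) ≈ 0.1421
After a morphological trait='present': P(species X) = 0.7·0.1421 / (0.7·0.1421 + 0.35·0.8579) ≈ 0.2489
After a behavioural cue='not observed': P(species X) = 0.2·0.2489 / (0.2·0.2489 + 0.65·0.7511) ≈ 0.0925
After a behavioural cue='not observed': P(species X) = 0.2·0.0925 / (0.2·0.0925 + 0.65·0.9075) ≈ 0.0304
After a behavioural cue='observed': P(species X) = 0.8·0.0304 / (0.8·0.0304 + 0.35·0.9696) ≈ 0.0669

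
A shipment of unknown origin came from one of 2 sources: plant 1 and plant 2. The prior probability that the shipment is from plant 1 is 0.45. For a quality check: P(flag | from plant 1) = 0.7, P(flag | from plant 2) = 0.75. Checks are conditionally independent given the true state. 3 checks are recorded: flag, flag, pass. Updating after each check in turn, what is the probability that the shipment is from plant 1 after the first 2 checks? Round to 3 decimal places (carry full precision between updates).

0.416

After 'flag': P(plant 1) = 0.7·0.4500 / (0.7·0.4500 + 0.75·0.5500) ≈ 0.4330
After 'flag': P(plant 1) = 0.7·0.4330 / (0.7·0.4330 + 0.75·0.5670) ≈ 0.4161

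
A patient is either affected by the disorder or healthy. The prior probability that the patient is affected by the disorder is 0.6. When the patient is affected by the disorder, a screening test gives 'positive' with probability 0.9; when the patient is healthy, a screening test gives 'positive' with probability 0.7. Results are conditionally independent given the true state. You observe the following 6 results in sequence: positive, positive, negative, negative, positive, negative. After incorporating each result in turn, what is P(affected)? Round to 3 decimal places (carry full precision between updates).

0.106

After 'positive': P(affected) = 0.9·0.6000 / (0.9·0.6000 + 0.7·0.4000) ≈ 0.6585
After 'positive': P(affected) = 0.9·0.6585 / (0.9·0.6585 + 0.7·0.3415) ≈ 0.7126
After 'negative': P(affected) = 0.1·0.7126 / (0.1·0.7126 + 0.3·0.2874) ≈ 0.4525
After 'negative': P(affected) = 0.1·0.4525 / (0.1·0.4525 + 0.3·0.5475) ≈ 0.2160
After 'positive': P(affected) = 0.9·0.2160 / (0.9·0.2160 + 0.7·0.7840) ≈ 0.2616
After 'negative': P(affected) = 0.1·0.2616 / (0.1·0.2616 + 0.3·0.7384) ≈ 0.1056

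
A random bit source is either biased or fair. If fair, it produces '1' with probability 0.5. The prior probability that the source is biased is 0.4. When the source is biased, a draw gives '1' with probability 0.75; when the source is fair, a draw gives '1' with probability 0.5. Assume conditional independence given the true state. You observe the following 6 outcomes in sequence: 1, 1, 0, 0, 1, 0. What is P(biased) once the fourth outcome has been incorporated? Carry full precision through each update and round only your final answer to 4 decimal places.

0.2727

After '1': P(biased) = 0.75·0.4000 / (0.75·0.4000 + 0.5·0.6000) ≈ 0.5000
After '1': P(biased) = 0.75·0.5000 / (0.75·0.5000 + 0.5·0.5000) ≈ 0.6000
After '0': P(biased) = 0.25·0.6000 / (0.25·0.6000 + 0.5·0.4000) ≈ 0.4286
After '0': P(biased) = 0.25·0.4286 / (0.25·0.4286 + 0.5·0.5714) ≈ 0.2727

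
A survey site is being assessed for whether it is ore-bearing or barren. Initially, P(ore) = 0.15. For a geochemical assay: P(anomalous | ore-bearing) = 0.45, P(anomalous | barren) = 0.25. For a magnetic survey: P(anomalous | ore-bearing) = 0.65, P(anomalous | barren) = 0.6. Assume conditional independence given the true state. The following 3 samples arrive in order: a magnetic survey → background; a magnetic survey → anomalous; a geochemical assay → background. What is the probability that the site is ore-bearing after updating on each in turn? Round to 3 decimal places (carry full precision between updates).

0.109

After a magnetic survey='background': P(ore) = 0.35·0.1500 / (0.35·0.1500 + 0.4·0.8500) ≈ 0.1338
After a magnetic survey='anomalous': P(ore) = 0.65·0.1338 / (0.65·0.1338 + 0.6·0.8662) ≈ 0.1433
After a geochemical assay='background': P(ore) = 0.55·0.1433 / (0.55·0.1433 + 0.75·0.8567) ≈ 0.1093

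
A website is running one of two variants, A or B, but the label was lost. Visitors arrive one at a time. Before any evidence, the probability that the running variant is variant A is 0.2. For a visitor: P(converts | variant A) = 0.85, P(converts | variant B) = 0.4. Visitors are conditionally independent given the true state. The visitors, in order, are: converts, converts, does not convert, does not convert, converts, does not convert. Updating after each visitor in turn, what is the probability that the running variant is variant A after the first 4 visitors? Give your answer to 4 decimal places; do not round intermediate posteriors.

0.0659

After 'converts': P(A) = 0.85·0.2000 / (0.85·0.2000 + 0.4·0.8000) ≈ 0.3469
After 'converts': P(A) = 0.85·0.3469 / (0.85·0.3469 + 0.4·0.6531) ≈ 0.5303
After 'does not convert': P(A) = 0.15·0.5303 / (0.15·0.5303 + 0.6·0.4697) ≈ 0.2201
After 'does not convert': P(A) = 0.15·0.2201 / (0.15·0.2201 + 0.6·0.7799) ≈ 0.0659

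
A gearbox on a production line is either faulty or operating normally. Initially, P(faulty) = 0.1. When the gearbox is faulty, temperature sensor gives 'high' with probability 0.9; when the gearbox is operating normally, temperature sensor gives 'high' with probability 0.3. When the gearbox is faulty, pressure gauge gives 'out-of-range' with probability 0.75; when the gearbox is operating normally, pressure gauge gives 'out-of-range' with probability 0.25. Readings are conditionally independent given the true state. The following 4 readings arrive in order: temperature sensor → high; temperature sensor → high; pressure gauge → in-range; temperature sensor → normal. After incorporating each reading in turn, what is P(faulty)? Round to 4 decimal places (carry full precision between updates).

Apply Bayes' rule sequentially, carrying P(faulty) forward.
After temperature sensor='high': P(faulty) = 0.9·0.1000 / (0.9·0.1000 + 0.3·0.9000) ≈ 0.2500
After temperature sensor='high': P(faulty) = 0.9·0.2500 / (0.9·0.2500 + 0.3·0.7500) ≈ 0.5000
After pressure gauge='in-range': P(faulty) = 0.25·0.5000 / (0.25·0.5000 + 0.75·0.5000) ≈ 0.2500
After temperature sensor='normal': P(faulty) = 0.1·0.2500 / (0.1·0.2500 + 0.7·0.7500) ≈ 0.0455

0.0455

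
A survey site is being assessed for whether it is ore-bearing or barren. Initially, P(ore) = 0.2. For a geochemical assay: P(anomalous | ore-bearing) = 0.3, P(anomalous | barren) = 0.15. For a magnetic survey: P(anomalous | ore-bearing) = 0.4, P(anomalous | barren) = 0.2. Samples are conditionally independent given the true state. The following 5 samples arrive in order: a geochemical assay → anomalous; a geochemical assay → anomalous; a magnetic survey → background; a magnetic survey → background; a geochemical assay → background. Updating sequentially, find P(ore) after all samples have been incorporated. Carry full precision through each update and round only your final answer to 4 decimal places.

0.3166

After a geochemical assay='anomalous': P(ore) = 0.3·0.2000 / (0.3·0.2000 + 0.15·0.8000) ≈ 0.3333
After a geochemical assay='anomalous': P(ore) = 0.3·0.3333 / (0.3·0.3333 + 0.15·0.6667) ≈ 0.5000
After a magnetic survey='background': P(ore) = 0.6·0.5000 / (0.6·0.5000 + 0.8·0.5000) ≈ 0.4286
After a magnetic survey='background': P(ore) = 0.6·0.4286 / (0.6·0.4286 + 0.8·0.5714) ≈ 0.3600
After a geochemical assay='background': P(ore) = 0.7·0.3600 / (0.7·0.3600 + 0.85·0.6400) ≈ 0.3166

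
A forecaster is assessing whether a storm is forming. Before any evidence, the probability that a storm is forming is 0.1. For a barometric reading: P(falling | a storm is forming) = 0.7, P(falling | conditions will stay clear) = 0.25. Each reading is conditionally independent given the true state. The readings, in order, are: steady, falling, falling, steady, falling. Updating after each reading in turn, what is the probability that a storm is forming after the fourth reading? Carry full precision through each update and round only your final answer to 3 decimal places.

After 'steady': P(storm) = 0.3·0.1000 / (0.3·0.1000 + 0.75·0.9000) ≈ 0.0426
After 'falling': P(storm) = 0.7·0.0426 / (0.7·0.0426 + 0.25·0.9574) ≈ 0.1107
After 'falling': P(storm) = 0.7·0.1107 / (0.7·0.1107 + 0.25·0.8893) ≈ 0.2584
After 'steady': P(storm) = 0.3·0.2584 / (0.3·0.2584 + 0.75·0.7416) ≈ 0.1223

0.122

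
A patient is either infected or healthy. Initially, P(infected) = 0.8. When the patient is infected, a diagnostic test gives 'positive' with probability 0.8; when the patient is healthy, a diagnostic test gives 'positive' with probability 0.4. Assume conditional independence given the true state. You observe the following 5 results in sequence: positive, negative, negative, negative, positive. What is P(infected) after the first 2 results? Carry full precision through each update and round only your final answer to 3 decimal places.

0.727

Each posterior becomes the prior for the next update.
After 'positive': P(infected) = 0.8·0.8000 / (0.8·0.8000 + 0.4·0.2000) ≈ 0.8889
After 'negative': P(infected) = 0.2·0.8889 / (0.2·0.8889 + 0.6·0.1111) ≈ 0.7273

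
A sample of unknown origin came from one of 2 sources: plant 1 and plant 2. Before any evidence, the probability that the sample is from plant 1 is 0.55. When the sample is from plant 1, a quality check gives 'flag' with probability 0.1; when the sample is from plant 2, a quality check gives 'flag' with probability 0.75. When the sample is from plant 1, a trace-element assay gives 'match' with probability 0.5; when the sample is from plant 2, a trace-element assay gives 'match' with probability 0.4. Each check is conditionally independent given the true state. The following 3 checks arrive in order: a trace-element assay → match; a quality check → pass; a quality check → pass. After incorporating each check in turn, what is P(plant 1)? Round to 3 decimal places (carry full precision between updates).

0.952

After a trace-element assay='match': P(plant 1) = 0.5·0.5500 / (0.5·0.5500 + 0.4·0.4500) ≈ 0.6044
After a quality check='pass': P(plant 1) = 0.9·0.6044 / (0.9·0.6044 + 0.25·0.3956) ≈ 0.8462
After a quality check='pass': P(plant 1) = 0.9·0.8462 / (0.9·0.8462 + 0.25·0.1538) ≈ 0.9519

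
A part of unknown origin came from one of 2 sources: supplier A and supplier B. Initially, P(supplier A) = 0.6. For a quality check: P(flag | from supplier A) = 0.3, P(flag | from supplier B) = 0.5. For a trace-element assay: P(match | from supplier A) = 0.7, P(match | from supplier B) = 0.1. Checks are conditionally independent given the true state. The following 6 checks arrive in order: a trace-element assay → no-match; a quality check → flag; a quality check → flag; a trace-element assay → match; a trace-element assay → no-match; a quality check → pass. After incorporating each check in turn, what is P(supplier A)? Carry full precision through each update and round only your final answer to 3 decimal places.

0.370

After a trace-element assay='no-match': P(supplier A) = 0.3·0.6000 / (0.3·0.6000 + 0.9·0.4000) ≈ 0.3333
After a quality check='flag': P(supplier A) = 0.3·0.3333 / (0.3·0.3333 + 0.5·0.6667) ≈ 0.2308
After a quality check='flag': P(supplier A) = 0.3·0.2308 / (0.3·0.2308 + 0.5·0.7692) ≈ 0.1525
After a trace-element assay='match': P(supplier A) = 0.7·0.1525 / (0.7·0.1525 + 0.1·0.8475) ≈ 0.5575
After a trace-element assay='no-match': P(supplier A) = 0.3·0.5575 / (0.3·0.5575 + 0.9·0.4425) ≈ 0.2958
After a quality check='pass': P(supplier A) = 0.7·0.2958 / (0.7·0.2958 + 0.5·0.7042) ≈ 0.3703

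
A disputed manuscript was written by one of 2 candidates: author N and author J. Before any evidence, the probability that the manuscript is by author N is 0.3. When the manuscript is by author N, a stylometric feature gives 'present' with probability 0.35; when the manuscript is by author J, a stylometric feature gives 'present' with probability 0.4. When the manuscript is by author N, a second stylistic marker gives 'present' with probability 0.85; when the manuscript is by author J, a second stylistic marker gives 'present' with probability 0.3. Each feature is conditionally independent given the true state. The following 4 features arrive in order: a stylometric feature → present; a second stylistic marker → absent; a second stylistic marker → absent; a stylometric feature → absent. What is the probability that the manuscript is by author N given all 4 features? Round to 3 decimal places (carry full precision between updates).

After a stylometric feature='present': P(author N) = 0.35·0.3000 / (0.35·0.3000 + 0.4·0.7000) ≈ 0.2727
After a second stylistic marker='absent': P(author N) = 0.15·0.2727 / (0.15·0.2727 + 0.7·0.7273) ≈ 0.0744
After a second stylistic marker='absent': P(author N) = 0.15·0.0744 / (0.15·0.0744 + 0.7·0.9256) ≈ 0.0169
After a stylometric feature='absent': P(author N) = 0.65·0.0169 / (0.65·0.0169 + 0.6·0.9831) ≈ 0.0183

0.018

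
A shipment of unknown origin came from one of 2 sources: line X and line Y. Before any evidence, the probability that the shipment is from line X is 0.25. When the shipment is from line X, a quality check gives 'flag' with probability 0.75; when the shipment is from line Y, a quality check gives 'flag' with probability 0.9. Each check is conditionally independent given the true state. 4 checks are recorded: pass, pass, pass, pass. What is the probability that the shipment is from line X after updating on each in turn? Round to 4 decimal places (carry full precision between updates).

0.9287

After 'pass': P(line X) = 0.25·0.2500 / (0.25·0.2500 + 0.1·0.7500) ≈ 0.4545
After 'pass': P(line X) = 0.25·0.4545 / (0.25·0.4545 + 0.1·0.5455) ≈ 0.6757
After 'pass': P(line X) = 0.25·0.6757 / (0.25·0.6757 + 0.1·0.3243) ≈ 0.8389
After 'pass': P(line X) = 0.25·0.8389 / (0.25·0.8389 + 0.1·0.1611) ≈ 0.9287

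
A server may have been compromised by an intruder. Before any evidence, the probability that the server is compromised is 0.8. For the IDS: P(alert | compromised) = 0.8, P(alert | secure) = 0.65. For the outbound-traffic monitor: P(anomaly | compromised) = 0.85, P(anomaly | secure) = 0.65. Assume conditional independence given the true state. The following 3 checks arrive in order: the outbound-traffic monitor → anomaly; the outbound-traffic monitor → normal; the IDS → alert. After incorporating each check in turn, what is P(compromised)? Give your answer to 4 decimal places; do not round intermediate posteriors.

After the outbound-traffic monitor='anomaly': P(compromised) = 0.85·0.8000 / (0.85·0.8000 + 0.65·0.2000) ≈ 0.8395
After the outbound-traffic monitor='normal': P(compromised) = 0.15·0.8395 / (0.15·0.8395 + 0.35·0.1605) ≈ 0.6915
After the IDS='alert': P(compromised) = 0.8·0.6915 / (0.8·0.6915 + 0.65·0.3085) ≈ 0.7340

0.7340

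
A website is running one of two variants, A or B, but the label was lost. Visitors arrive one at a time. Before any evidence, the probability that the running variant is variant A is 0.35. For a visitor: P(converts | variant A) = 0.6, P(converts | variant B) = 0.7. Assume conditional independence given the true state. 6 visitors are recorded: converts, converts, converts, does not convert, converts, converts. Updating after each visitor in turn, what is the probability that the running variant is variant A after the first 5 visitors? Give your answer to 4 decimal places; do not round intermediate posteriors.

0.2793

After 'converts': P(A) = 0.6·0.3500 / (0.6·0.3500 + 0.7·0.6500) ≈ 0.3158
After 'converts': P(A) = 0.6·0.3158 / (0.6·0.3158 + 0.7·0.6842) ≈ 0.2835
After 'converts': P(A) = 0.6·0.2835 / (0.6·0.2835 + 0.7·0.7165) ≈ 0.2532
After 'does not convert': P(A) = 0.4·0.2532 / (0.4·0.2532 + 0.3·0.7468) ≈ 0.3114
After 'converts': P(A) = 0.6·0.3114 / (0.6·0.3114 + 0.7·0.6886) ≈ 0.2793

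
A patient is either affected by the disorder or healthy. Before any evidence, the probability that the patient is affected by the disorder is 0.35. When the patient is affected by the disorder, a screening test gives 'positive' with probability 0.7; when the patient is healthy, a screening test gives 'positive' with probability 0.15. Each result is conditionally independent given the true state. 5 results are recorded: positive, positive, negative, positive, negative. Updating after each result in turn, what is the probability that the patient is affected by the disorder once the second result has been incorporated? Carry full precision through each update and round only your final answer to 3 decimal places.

0.921

After 'positive': P(affected) = 0.7·0.3500 / (0.7·0.3500 + 0.15·0.6500) ≈ 0.7153
After 'positive': P(affected) = 0.7·0.7153 / (0.7·0.7153 + 0.15·0.2847) ≈ 0.9214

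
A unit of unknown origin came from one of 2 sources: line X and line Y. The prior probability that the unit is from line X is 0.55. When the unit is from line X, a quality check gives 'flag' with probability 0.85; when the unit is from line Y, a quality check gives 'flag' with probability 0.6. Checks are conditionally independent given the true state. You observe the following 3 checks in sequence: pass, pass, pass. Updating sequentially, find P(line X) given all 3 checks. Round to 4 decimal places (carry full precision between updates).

0.0606

Apply Bayes' rule sequentially, carrying P(line X) forward.
After 'pass': P(line X) = 0.15·0.5500 / (0.15·0.5500 + 0.4·0.4500) ≈ 0.3143
After 'pass': P(line X) = 0.15·0.3143 / (0.15·0.3143 + 0.4·0.6857) ≈ 0.1467
After 'pass': P(line X) = 0.15·0.1467 / (0.15·0.1467 + 0.4·0.8533) ≈ 0.0606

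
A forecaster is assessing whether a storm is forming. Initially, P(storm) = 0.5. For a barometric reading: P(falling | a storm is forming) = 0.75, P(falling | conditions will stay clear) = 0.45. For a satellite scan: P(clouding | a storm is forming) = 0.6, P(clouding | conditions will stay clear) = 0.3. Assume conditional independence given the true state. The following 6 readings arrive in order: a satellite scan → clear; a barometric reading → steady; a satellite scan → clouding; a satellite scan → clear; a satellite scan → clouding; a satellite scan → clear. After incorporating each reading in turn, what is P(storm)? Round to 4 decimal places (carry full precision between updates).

0.2533

After a satellite scan='clear': P(storm) = 0.4·0.5000 / (0.4·0.5000 + 0.7·0.5000) ≈ 0.3636
After a barometric reading='steady': P(storm) = 0.25·0.3636 / (0.25·0.3636 + 0.55·0.6364) ≈ 0.2062
After a satellite scan='clouding': P(storm) = 0.6·0.2062 / (0.6·0.2062 + 0.3·0.7938) ≈ 0.3419
After a satellite scan='clear': P(storm) = 0.4·0.3419 / (0.4·0.3419 + 0.7·0.6581) ≈ 0.2289
After a satellite scan='clouding': P(storm) = 0.6·0.2289 / (0.6·0.2289 + 0.3·0.7711) ≈ 0.3725
After a satellite scan='clear': P(storm) = 0.4·0.3725 / (0.4·0.3725 + 0.7·0.6275) ≈ 0.2533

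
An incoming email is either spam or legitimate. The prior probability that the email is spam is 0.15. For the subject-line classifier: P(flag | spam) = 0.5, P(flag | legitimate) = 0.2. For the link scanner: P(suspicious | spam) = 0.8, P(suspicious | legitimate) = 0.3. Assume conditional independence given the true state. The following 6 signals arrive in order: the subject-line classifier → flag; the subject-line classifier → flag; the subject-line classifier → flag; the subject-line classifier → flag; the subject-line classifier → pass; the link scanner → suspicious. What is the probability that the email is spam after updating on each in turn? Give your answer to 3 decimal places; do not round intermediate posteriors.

After the subject-line classifier='flag': P(spam) = 0.5·0.1500 / (0.5·0.1500 + 0.2·0.8500) ≈ 0.3061
After the subject-line classifier='flag': P(spam) = 0.5·0.3061 / (0.5·0.3061 + 0.2·0.6939) ≈ 0.5245
After the subject-line classifier='flag': P(spam) = 0.5·0.5245 / (0.5·0.5245 + 0.2·0.4755) ≈ 0.7339
After the subject-line classifier='flag': P(spam) = 0.5·0.7339 / (0.5·0.7339 + 0.2·0.2661) ≈ 0.8733
After the subject-line classifier='pass': P(spam) = 0.5·0.8733 / (0.5·0.8733 + 0.8·0.1267) ≈ 0.8116
After the link scanner='suspicious': P(spam) = 0.8·0.8116 / (0.8·0.8116 + 0.3·0.1884) ≈ 0.9199

0.920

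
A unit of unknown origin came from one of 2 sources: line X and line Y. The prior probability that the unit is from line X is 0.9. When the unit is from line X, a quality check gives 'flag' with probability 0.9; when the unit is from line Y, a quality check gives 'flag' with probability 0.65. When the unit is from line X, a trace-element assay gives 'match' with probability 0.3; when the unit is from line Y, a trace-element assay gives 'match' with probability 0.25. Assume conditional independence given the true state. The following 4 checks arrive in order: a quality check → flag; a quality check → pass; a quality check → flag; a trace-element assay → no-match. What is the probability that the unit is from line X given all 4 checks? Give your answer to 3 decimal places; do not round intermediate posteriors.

0.821

After a quality check='flag': P(line X) = 0.9·0.9000 / (0.9·0.9000 + 0.65·0.1000) ≈ 0.9257
After a quality check='pass': P(line X) = 0.1·0.9257 / (0.1·0.9257 + 0.35·0.0743) ≈ 0.7807
After a quality check='flag': P(line X) = 0.9·0.7807 / (0.9·0.7807 + 0.65·0.2193) ≈ 0.8314
After a trace-element assay='no-match': P(line X) = 0.7·0.8314 / (0.7·0.8314 + 0.75·0.1686) ≈ 0.8215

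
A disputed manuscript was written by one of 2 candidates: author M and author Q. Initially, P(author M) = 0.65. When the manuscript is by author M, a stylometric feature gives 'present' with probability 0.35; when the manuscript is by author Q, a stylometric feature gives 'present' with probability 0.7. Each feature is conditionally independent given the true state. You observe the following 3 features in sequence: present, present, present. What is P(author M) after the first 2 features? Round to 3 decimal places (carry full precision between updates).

Each posterior becomes the prior for the next update.
After 'present': P(author M) = 0.35·0.6500 / (0.35·0.6500 + 0.7·0.3500) ≈ 0.4815
After 'present': P(author M) = 0.35·0.4815 / (0.35·0.4815 + 0.7·0.5185) ≈ 0.3171

0.317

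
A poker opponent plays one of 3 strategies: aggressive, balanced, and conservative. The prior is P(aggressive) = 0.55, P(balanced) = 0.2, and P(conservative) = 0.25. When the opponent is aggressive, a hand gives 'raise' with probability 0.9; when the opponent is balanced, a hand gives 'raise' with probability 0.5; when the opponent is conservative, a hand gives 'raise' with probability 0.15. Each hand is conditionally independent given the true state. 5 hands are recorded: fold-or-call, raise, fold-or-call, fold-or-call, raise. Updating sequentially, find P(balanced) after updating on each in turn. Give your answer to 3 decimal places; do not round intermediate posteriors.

Each posterior becomes the prior for the next update.
After 'fold-or-call': normaliser = 0.1·0.5500 + 0.5·0.2000 + 0.85·0.2500; P(aggressive) ≈ 0.1497, P(balanced) ≈ 0.2721, P(conservative) ≈ 0.5782
After 'raise': normaliser = 0.9·0.1497 + 0.5·0.2721 + 0.15·0.5782; P(aggressive) ≈ 0.3768, P(balanced) ≈ 0.3806, P(conservative) ≈ 0.2426
After 'fold-or-call': normaliser = 0.1·0.3768 + 0.5·0.3806 + 0.85·0.2426; P(aggressive) ≈ 0.0868, P(balanced) ≈ 0.4383, P(conservative) ≈ 0.4750
After 'fold-or-call': normaliser = 0.1·0.0868 + 0.5·0.4383 + 0.85·0.4750; P(aggressive) ≈ 0.0137, P(balanced) ≈ 0.3470, P(conservative) ≈ 0.6393
After 'raise': normaliser = 0.9·0.0137 + 0.5·0.3470 + 0.15·0.6393; P(aggressive) ≈ 0.0439, P(balanced) ≈ 0.6158, P(conservative) ≈ 0.3403

0.616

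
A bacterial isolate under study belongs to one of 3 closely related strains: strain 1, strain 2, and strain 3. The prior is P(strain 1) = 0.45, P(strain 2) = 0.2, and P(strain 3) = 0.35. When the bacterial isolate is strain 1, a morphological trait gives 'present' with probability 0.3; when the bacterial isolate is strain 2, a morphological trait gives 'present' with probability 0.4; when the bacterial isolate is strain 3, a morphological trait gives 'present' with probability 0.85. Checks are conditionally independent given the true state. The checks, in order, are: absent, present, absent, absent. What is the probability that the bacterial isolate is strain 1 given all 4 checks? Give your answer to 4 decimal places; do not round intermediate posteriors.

After 'absent': normaliser = 0.7·0.4500 + 0.6·0.2000 + 0.15·0.3500; P(strain 1) ≈ 0.6462, P(strain 2) ≈ 0.2462, P(strain 3) ≈ 0.1077
After 'present': normaliser = 0.3·0.6462 + 0.4·0.2462 + 0.85·0.1077; P(strain 1) ≈ 0.5050, P(strain 2) ≈ 0.2565, P(strain 3) ≈ 0.2385
After 'absent': normaliser = 0.7·0.5050 + 0.6·0.2565 + 0.15·0.2385; P(strain 1) ≈ 0.6508, P(strain 2) ≈ 0.2833, P(strain 3) ≈ 0.0659
After 'absent': normaliser = 0.7·0.6508 + 0.6·0.2833 + 0.15·0.0659; P(strain 1) ≈ 0.7169, P(strain 2) ≈ 0.2675, P(strain 3) ≈ 0.0155

0.7169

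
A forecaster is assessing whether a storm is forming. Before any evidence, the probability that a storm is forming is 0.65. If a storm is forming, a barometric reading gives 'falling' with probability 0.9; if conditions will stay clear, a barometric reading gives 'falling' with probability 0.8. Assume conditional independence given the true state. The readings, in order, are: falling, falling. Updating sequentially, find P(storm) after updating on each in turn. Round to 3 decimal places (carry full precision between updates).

0.702

After 'falling': P(storm) = 0.9·0.6500 / (0.9·0.6500 + 0.8·0.3500) ≈ 0.6763
After 'falling': P(storm) = 0.9·0.6763 / (0.9·0.6763 + 0.8·0.3237) ≈ 0.7015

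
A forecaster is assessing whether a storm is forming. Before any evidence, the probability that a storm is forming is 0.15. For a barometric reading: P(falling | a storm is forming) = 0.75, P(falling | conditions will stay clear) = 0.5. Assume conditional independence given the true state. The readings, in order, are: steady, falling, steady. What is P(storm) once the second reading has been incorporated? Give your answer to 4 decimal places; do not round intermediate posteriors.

After 'steady': P(storm) = 0.25·0.1500 / (0.25·0.1500 + 0.5·0.8500) ≈ 0.0811
After 'falling': P(storm) = 0.75·0.0811 / (0.75·0.0811 + 0.5·0.9189) ≈ 0.1169

0.1169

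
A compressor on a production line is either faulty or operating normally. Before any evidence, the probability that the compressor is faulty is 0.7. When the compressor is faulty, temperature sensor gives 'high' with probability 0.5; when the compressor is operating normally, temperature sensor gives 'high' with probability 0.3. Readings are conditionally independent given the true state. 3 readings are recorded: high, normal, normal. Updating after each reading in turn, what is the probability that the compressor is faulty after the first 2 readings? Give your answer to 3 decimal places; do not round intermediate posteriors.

Apply Bayes' rule sequentially, carrying P(faulty) forward.
After 'high': P(faulty) = 0.5·0.7000 / (0.5·0.7000 + 0.3·0.3000) ≈ 0.7955
After 'normal': P(faulty) = 0.5·0.7955 / (0.5·0.7955 + 0.7·0.2045) ≈ 0.7353

0.735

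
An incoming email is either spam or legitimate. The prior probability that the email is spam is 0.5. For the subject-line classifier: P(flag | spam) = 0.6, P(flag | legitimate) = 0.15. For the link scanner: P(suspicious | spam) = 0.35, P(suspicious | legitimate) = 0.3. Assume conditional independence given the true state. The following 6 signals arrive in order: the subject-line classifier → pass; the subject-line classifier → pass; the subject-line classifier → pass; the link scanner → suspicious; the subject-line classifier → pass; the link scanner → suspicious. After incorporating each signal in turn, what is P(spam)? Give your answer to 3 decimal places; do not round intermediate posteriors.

0.063

After the subject-line classifier='pass': P(spam) = 0.4·0.5000 / (0.4·0.5000 + 0.85·0.5000) ≈ 0.3200
After the subject-line classifier='pass': P(spam) = 0.4·0.3200 / (0.4·0.3200 + 0.85·0.6800) ≈ 0.1813
After the subject-line classifier='pass': P(spam) = 0.4·0.1813 / (0.4·0.1813 + 0.85·0.8187) ≈ 0.0944
After the link scanner='suspicious': P(spam) = 0.35·0.0944 / (0.35·0.0944 + 0.3·0.9056) ≈ 0.1084
After the subject-line classifier='pass': P(spam) = 0.4·0.1084 / (0.4·0.1084 + 0.85·0.8916) ≈ 0.0541
After the link scanner='suspicious': P(spam) = 0.35·0.0541 / (0.35·0.0541 + 0.3·0.9459) ≈ 0.0626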